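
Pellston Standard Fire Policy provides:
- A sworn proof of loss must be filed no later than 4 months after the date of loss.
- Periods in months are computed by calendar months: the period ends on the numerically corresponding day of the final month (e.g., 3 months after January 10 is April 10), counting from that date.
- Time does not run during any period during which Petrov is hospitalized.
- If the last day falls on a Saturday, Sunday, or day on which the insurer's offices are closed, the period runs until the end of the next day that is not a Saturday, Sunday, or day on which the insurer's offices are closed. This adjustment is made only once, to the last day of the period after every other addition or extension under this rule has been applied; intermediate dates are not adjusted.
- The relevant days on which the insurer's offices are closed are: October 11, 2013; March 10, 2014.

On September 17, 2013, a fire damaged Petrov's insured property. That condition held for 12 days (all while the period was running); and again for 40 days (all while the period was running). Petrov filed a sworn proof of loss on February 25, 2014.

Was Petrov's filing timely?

Yes

4 months after September 17, 2013 is January 17, 2014.
Tolling adds 12 days: January 17, 2014 + 12 days = January 29, 2014.
Tolling adds 40 days: January 29, 2014 + 40 days = March 10, 2014.
March 10, 2014 is a listed holiday. The next qualifying day is March 11, 2014.
The deadline is March 11, 2014; the filing on February 25, 2014 is on or before that date.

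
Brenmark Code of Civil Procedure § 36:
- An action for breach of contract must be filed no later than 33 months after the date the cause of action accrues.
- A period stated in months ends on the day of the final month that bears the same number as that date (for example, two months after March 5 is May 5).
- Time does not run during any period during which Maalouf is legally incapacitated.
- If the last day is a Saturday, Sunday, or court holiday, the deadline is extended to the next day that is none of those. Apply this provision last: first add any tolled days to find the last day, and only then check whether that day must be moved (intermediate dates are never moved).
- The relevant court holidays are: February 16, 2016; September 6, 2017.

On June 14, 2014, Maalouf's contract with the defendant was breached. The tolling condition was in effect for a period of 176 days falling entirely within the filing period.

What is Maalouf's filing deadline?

September 7, 2017

33 months after June 14, 2014 is March 14, 2017.
Tolling adds 176 days: March 14, 2017 + 176 days = September 6, 2017.
September 6, 2017 is a listed holiday. The next qualifying day is September 7, 2017.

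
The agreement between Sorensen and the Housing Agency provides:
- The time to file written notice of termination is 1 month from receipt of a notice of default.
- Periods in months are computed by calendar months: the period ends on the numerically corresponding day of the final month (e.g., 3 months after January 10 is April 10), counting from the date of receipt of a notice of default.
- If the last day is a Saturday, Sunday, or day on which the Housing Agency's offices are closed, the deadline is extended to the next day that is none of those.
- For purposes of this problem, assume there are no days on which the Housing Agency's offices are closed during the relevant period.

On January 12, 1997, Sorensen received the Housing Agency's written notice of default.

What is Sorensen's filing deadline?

1 month after January 12, 1997 is February 12, 1997.
February 12, 1997 is a Wednesday and not a day on which the Housing Agency's offices are closed, so no extension applies.

February 12, 1997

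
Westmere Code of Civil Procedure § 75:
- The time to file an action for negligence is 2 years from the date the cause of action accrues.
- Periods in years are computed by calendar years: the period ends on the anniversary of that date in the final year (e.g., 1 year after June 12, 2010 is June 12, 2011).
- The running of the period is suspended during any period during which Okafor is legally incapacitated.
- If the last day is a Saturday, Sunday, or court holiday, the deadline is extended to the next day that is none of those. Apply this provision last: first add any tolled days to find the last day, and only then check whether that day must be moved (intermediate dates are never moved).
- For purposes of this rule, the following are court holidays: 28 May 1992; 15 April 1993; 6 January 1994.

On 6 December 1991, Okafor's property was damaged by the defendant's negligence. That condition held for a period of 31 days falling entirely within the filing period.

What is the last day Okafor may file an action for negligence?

2 years after 6 December 1991 is December 6, 1993.
Tolling adds 31 days: December 6, 1993 + 31 days = January 6, 1994.
January 6, 1994 is a listed holiday. The next qualifying day is January 7, 1994.

January 7, 1994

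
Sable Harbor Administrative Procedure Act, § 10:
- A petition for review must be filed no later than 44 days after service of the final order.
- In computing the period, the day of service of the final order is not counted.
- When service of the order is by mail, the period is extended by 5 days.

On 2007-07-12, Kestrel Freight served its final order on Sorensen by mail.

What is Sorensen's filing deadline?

44 days after 2007-07-12 is August 25, 2007.
Service was by mail, adding 5 days: August 25, 2007 + 5 days = August 30, 2007.

August 30, 2007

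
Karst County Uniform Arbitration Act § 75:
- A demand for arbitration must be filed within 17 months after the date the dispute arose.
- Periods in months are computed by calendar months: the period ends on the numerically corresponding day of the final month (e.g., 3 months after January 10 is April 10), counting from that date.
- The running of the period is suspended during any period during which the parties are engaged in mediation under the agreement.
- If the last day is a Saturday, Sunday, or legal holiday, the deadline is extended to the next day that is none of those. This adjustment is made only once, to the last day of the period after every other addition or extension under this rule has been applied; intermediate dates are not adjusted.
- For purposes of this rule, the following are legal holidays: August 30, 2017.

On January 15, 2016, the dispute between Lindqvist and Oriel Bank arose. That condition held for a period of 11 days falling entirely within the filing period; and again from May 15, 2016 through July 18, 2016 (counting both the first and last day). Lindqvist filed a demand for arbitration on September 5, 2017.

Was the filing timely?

No

17 months after January 15, 2016 is June 15, 2017.
Tolling adds 11 days: June 15, 2017 + 11 days = June 26, 2017.
From May 15, 2016 through July 18, 2016 inclusive is 65 days; tolling adds 65 days: June 26, 2017 + 65 days = August 30, 2017.
August 30, 2017 is a listed holiday. The next qualifying day is August 31, 2017.
The deadline is August 31, 2017; the filing on September 5, 2017 is after that date.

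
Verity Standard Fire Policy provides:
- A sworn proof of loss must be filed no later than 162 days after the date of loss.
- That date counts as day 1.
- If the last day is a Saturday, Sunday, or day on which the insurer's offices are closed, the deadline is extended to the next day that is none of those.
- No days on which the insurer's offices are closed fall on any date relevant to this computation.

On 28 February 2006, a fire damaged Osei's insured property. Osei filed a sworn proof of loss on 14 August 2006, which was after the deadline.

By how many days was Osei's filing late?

Counting 28 February 2006 as day 1, day 162 is August 8, 2006.
August 8, 2006 is a Tuesday and not a day on which the insurer's offices are closed, so no extension applies.
The deadline is August 8, 2006; from August 8, 2006 to August 14, 2006 is 6 days.

6 days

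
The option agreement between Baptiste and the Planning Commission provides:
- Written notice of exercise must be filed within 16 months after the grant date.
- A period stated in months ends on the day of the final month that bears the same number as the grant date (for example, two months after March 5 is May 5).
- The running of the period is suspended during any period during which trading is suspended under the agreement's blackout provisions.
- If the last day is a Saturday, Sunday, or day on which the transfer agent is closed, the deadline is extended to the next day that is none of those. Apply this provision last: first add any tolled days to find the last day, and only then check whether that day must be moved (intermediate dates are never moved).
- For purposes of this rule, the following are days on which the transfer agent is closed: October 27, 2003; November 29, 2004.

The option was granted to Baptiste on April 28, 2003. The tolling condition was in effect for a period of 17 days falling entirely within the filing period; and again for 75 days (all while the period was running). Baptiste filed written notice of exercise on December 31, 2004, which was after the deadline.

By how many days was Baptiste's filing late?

31 days

16 months after April 28, 2003 is August 28, 2004.
Tolling adds 17 days: August 28, 2004 + 17 days = September 14, 2004.
Tolling adds 75 days: September 14, 2004 + 75 days = November 28, 2004.
November 28, 2004 is Sunday; November 29, 2004 is a listed holiday. The next qualifying day is November 30, 2004.
The deadline is November 30, 2004; from November 30, 2004 to December 31, 2004 is 31 days.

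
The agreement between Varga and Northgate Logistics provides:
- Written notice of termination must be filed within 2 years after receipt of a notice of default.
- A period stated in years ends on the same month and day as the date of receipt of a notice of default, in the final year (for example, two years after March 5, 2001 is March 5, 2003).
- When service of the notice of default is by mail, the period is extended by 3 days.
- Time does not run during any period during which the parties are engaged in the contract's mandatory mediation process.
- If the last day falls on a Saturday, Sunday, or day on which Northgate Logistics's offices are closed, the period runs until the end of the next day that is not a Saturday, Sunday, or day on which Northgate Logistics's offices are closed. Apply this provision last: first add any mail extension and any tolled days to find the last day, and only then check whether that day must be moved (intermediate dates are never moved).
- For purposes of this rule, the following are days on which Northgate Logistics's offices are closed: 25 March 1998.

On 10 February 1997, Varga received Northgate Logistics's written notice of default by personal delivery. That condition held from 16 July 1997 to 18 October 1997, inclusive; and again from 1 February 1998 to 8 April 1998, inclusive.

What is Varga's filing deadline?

July 22, 1999

2 years after 10 February 1997 is February 10, 1999.
Service was not by mail, so no mail extension applies.
From July 16, 1997 through October 18, 1997 inclusive is 95 days; tolling adds 95 days: February 10, 1999 + 95 days = May 16, 1999.
From February 1, 1998 through April 8, 1998 inclusive is 67 days; tolling adds 67 days: May 16, 1999 + 67 days = July 22, 1999.
July 22, 1999 is a Thursday and not a day on which Northgate Logistics's offices are closed, so no extension applies.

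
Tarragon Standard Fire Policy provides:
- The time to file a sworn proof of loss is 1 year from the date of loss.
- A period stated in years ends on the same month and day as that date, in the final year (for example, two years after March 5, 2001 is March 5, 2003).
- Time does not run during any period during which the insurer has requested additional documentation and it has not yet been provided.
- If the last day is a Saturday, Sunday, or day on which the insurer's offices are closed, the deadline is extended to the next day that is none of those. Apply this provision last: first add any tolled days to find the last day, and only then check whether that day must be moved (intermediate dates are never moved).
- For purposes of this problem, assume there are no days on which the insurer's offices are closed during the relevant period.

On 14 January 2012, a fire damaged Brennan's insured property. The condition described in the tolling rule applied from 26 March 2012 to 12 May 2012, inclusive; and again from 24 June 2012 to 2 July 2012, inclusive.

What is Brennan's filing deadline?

1 year after 14 January 2012 is January 14, 2013.
From March 26, 2012 through May 12, 2012 inclusive is 48 days; tolling adds 48 days: January 14, 2013 + 48 days = March 3, 2013.
From June 24, 2012 through July 2, 2012 inclusive is 9 days; tolling adds 9 days: March 3, 2013 + 9 days = March 12, 2013.
March 12, 2013 is a Tuesday and not a day on which the insurer's offices are closed, so no extension applies.

March 12, 2013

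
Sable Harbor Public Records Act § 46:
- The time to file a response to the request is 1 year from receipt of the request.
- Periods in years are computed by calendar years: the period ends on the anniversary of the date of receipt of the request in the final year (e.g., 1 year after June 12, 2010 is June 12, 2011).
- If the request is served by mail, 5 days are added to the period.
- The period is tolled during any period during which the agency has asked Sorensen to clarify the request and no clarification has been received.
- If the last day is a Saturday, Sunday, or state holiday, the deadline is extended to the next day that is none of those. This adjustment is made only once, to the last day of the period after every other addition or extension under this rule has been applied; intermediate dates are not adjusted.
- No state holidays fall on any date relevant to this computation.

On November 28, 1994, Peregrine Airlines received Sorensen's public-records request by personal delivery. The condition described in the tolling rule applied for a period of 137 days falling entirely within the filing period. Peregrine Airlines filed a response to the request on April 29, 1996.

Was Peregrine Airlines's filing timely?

1 year after November 28, 1994 is November 28, 1995.
Service was not by mail, so no mail extension applies.
Tolling adds 137 days: November 28, 1995 + 137 days = April 13, 1996.
April 13, 1996 is Saturday; April 14, 1996 is Sunday. The next qualifying day is April 15, 1996.
The deadline is April 15, 1996; the filing on April 29, 1996 is after that date.

No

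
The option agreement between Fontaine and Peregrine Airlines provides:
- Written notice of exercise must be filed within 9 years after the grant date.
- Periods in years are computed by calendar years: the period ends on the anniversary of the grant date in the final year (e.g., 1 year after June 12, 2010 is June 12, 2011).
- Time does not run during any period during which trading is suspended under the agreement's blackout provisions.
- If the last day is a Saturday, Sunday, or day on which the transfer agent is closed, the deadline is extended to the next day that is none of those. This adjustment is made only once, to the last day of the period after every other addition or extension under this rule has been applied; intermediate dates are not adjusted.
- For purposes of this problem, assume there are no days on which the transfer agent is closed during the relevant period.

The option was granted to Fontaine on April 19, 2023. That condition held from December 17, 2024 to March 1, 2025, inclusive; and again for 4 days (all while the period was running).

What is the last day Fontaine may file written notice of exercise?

July 7, 2032

9 years after April 19, 2023 is April 19, 2032.
From December 17, 2024 through March 1, 2025 inclusive is 75 days; tolling adds 75 days: April 19, 2032 + 75 days = July 3, 2032.
Tolling adds 4 days: July 3, 2032 + 4 days = July 7, 2032.
July 7, 2032 is a Wednesday and not a day on which the transfer agent is closed, so no extension applies.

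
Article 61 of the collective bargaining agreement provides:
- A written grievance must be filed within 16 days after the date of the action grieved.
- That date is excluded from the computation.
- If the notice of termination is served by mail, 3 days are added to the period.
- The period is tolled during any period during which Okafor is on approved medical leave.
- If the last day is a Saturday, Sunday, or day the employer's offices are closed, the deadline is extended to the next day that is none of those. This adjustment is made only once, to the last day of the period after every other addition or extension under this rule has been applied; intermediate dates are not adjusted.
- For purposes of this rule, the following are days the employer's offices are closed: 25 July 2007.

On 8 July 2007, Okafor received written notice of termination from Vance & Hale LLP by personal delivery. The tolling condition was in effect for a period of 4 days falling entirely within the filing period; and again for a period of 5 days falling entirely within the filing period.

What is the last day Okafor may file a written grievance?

16 days after 8 July 2007 is July 24, 2007.
Service was not by mail, so no mail extension applies.
Tolling adds 4 days: July 24, 2007 + 4 days = July 28, 2007.
Tolling adds 5 days: July 28, 2007 + 5 days = August 2, 2007.
August 2, 2007 is a Thursday and not a day the employer's offices are closed, so no extension applies.

August 2, 2007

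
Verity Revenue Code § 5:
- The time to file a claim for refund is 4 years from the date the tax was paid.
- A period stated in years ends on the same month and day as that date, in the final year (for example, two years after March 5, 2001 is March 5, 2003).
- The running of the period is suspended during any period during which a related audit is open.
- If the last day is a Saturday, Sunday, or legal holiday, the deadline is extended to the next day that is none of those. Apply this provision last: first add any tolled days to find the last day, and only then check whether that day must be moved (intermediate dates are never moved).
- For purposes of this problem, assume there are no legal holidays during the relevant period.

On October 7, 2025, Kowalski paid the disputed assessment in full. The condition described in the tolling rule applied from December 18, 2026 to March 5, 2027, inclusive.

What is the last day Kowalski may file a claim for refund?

4 years after October 7, 2025 is October 7, 2029.
From December 18, 2026 through March 5, 2027 inclusive is 78 days; tolling adds 78 days: October 7, 2029 + 78 days = December 24, 2029.
December 24, 2029 is a Monday and not a legal holiday, so no extension applies.

December 24, 2029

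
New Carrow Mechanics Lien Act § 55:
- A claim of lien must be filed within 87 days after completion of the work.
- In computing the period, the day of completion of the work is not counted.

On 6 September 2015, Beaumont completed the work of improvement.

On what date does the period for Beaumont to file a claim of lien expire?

87 days after 6 September 2015 is December 2, 2015.

December 2, 2015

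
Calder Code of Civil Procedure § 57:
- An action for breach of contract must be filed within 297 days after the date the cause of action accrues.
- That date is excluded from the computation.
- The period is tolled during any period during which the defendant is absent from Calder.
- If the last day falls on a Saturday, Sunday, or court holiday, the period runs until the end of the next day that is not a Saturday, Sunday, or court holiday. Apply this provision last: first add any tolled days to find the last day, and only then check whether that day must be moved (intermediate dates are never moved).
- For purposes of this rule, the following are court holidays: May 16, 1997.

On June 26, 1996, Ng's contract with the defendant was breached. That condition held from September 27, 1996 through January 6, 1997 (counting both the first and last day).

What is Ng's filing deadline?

297 days after June 26, 1996 is April 19, 1997.
From September 27, 1996 through January 6, 1997 inclusive is 102 days; tolling adds 102 days: April 19, 1997 + 102 days = July 30, 1997.
July 30, 1997 is a Wednesday and not a court holiday, so no extension applies.

July 30, 1997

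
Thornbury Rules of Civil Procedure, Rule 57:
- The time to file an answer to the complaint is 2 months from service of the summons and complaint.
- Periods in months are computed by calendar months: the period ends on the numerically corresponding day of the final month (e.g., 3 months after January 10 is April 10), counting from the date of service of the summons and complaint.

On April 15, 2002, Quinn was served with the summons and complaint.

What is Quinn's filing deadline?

2 months after April 15, 2002 is June 15, 2002.

June 15, 2002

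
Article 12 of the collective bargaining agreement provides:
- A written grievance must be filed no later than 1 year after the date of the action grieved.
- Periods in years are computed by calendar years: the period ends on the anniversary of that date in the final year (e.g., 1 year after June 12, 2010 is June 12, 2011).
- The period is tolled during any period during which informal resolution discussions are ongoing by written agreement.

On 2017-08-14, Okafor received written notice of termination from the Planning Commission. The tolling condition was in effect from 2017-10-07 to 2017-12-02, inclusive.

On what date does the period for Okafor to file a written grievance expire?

1 year after 2017-08-14 is August 14, 2018.
From October 7, 2017 through December 2, 2017 inclusive is 57 days; tolling adds 57 days: August 14, 2018 + 57 days = October 10, 2018.

October 10, 2018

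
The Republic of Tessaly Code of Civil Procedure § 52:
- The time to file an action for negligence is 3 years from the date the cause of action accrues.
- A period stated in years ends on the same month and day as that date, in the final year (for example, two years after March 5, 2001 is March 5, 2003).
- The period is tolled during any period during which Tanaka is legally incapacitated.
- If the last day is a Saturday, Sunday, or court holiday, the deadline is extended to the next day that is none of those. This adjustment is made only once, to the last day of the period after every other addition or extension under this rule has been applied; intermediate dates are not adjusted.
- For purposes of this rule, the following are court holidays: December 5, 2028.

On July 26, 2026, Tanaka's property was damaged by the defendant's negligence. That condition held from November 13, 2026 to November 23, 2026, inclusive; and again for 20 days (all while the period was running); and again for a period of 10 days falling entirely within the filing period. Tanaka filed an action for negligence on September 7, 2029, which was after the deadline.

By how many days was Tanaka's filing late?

3 years after July 26, 2026 is July 26, 2029.
From November 13, 2026 through November 23, 2026 inclusive is 11 days; tolling adds 11 days: July 26, 2029 + 11 days = August 6, 2029.
Tolling adds 20 days: August 6, 2029 + 20 days = August 26, 2029.
Tolling adds 10 days: August 26, 2029 + 10 days = September 5, 2029.
September 5, 2029 is a Wednesday and not a court holiday, so no extension applies.
The deadline is September 5, 2029; from September 5, 2029 to September 7, 2029 is 2 days.

2 days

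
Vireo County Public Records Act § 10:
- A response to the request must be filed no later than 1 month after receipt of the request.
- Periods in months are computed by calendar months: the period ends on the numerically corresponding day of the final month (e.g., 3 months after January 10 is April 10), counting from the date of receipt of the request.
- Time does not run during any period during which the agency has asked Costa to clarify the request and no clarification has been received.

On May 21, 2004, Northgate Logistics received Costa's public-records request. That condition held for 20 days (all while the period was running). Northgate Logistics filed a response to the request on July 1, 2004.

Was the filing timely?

Yes

1 month after May 21, 2004 is June 21, 2004.
Tolling adds 20 days: June 21, 2004 + 20 days = July 11, 2004.
The deadline is July 11, 2004; the filing on July 1, 2004 is on or before that date.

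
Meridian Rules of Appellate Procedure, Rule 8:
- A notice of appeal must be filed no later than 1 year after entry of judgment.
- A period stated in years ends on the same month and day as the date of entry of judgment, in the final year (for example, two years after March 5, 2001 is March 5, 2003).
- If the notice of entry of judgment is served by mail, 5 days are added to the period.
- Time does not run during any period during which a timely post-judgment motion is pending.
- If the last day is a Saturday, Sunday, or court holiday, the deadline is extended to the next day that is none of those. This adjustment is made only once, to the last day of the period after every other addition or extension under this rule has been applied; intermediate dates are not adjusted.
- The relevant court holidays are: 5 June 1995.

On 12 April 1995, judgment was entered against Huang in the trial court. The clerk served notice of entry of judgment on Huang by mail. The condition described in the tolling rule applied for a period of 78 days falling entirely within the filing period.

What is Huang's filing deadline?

July 4, 1996

1 year after 12 April 1995 is April 12, 1996.
Service was by mail, adding 5 days: April 12, 1996 + 5 days = April 17, 1996.
Tolling adds 78 days: April 17, 1996 + 78 days = July 4, 1996.
July 4, 1996 is a Thursday and not a court holiday, so no extension applies.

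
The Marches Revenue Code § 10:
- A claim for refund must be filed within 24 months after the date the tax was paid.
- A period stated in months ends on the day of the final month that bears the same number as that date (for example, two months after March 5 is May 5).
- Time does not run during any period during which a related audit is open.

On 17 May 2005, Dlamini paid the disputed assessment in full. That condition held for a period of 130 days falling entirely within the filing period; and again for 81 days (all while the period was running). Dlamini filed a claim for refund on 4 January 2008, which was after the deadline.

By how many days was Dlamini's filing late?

21 days

24 months after 17 May 2005 is May 17, 2007.
Tolling adds 130 days: May 17, 2007 + 130 days = September 24, 2007.
Tolling adds 81 days: September 24, 2007 + 81 days = December 14, 2007.
The deadline is December 14, 2007; from December 14, 2007 to January 4, 2008 is 21 days.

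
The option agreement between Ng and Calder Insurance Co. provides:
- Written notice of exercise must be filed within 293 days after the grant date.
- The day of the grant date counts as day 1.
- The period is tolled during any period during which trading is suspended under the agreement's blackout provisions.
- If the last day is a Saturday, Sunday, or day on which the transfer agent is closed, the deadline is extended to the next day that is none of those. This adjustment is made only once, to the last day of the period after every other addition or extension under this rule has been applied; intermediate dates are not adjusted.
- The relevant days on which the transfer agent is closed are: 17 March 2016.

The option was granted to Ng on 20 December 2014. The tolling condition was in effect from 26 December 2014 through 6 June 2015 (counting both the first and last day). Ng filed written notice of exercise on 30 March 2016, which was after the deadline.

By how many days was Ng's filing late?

9 days

Counting 20 December 2014 as day 1, day 293 is October 8, 2015.
From December 26, 2014 through June 6, 2015 inclusive is 163 days; tolling adds 163 days: October 8, 2015 + 163 days = March 19, 2016.
March 19, 2016 is Saturday; March 20, 2016 is Sunday. The next qualifying day is March 21, 2016.
The deadline is March 21, 2016; from March 21, 2016 to March 30, 2016 is 9 days.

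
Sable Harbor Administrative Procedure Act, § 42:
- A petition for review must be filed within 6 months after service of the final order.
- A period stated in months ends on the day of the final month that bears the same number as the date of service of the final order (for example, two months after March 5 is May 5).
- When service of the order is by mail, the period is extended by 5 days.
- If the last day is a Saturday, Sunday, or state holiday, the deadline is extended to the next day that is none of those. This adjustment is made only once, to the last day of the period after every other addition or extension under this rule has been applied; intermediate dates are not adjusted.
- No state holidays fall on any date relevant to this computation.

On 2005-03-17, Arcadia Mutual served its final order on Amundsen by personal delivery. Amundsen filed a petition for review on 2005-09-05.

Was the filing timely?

Yes

6 months after 2005-03-17 is September 17, 2005.
Service was not by mail, so no mail extension applies.
September 17, 2005 is Saturday; September 18, 2005 is Sunday. The next qualifying day is September 19, 2005.
The deadline is September 19, 2005; the filing on September 5, 2005 is on or before that date.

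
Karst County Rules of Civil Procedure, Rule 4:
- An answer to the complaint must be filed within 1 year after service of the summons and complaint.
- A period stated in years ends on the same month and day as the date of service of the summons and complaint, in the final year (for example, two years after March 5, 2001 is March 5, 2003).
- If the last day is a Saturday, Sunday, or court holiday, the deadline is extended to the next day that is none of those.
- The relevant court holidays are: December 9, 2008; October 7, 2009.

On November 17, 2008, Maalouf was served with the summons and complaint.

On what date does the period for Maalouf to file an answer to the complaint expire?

1 year after November 17, 2008 is November 17, 2009.
November 17, 2009 is a Tuesday and not a court holiday, so no extension applies.

November 17, 2009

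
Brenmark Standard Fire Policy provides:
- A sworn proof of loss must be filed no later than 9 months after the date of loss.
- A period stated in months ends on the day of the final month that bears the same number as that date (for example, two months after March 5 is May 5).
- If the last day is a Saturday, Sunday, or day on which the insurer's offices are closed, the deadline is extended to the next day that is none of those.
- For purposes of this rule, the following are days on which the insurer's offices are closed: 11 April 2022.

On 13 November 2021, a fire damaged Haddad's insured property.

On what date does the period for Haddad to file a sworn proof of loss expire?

9 months after 13 November 2021 is August 13, 2022.
August 13, 2022 is Saturday; August 14, 2022 is Sunday. The next qualifying day is August 15, 2022.

August 15, 2022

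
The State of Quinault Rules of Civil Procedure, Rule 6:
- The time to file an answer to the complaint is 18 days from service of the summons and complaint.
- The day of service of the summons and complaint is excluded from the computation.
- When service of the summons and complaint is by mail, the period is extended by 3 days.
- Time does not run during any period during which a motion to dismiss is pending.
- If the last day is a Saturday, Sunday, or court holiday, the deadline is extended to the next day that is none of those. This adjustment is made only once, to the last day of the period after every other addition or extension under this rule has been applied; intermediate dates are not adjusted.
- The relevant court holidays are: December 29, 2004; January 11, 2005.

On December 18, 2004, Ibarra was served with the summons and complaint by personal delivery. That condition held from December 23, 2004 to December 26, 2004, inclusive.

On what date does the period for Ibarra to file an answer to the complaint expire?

18 days after December 18, 2004 is January 5, 2005.
Service was not by mail, so no mail extension applies.
From December 23, 2004 through December 26, 2004 inclusive is 4 days; tolling adds 4 days: January 5, 2005 + 4 days = January 9, 2005.
January 9, 2005 is Sunday. The next qualifying day is January 10, 2005.

January 10, 2005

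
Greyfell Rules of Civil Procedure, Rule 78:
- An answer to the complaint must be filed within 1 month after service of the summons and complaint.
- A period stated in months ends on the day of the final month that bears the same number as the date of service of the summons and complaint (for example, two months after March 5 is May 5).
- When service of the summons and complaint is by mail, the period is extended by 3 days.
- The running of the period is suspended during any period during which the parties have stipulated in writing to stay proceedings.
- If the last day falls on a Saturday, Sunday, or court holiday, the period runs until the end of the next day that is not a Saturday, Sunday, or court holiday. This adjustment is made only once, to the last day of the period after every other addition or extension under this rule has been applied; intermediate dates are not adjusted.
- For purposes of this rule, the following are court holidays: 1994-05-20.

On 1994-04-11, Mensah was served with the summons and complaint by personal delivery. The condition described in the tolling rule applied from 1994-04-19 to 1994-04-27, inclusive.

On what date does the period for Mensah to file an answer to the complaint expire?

1 month after 1994-04-11 is May 11, 1994.
Service was not by mail, so no mail extension applies.
From April 19, 1994 through April 27, 1994 inclusive is 9 days; tolling adds 9 days: May 11, 1994 + 9 days = May 20, 1994.
May 20, 1994 is a listed holiday; May 21, 1994 is Saturday; May 22, 1994 is Sunday. The next qualifying day is May 23, 1994.

May 23, 1994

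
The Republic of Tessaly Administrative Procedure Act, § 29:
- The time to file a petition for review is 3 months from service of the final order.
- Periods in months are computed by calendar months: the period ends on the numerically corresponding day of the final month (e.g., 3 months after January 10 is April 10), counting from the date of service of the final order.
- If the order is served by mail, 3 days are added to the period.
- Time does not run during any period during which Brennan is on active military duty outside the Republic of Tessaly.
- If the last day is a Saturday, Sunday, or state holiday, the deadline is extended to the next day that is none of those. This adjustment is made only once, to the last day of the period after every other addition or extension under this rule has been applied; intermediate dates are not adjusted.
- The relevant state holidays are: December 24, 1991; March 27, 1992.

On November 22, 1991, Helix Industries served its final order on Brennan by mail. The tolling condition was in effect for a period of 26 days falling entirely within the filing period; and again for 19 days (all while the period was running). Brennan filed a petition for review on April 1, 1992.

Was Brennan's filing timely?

Yes

3 months after November 22, 1991 is February 22, 1992.
Service was by mail, adding 3 days: February 22, 1992 + 3 days = February 25, 1992.
Tolling adds 26 days: February 25, 1992 + 26 days = March 22, 1992.
Tolling adds 19 days: March 22, 1992 + 19 days = April 10, 1992.
April 10, 1992 is a Friday and not a state holiday, so no extension applies.
The deadline is April 10, 1992; the filing on April 1, 1992 is on or before that date.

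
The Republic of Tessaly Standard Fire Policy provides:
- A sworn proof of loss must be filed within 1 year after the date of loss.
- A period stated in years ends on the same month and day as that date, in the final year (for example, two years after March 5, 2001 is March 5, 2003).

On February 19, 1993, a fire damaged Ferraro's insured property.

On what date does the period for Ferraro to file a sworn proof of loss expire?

1 year after February 19, 1993 is February 19, 1994.

February 19, 1994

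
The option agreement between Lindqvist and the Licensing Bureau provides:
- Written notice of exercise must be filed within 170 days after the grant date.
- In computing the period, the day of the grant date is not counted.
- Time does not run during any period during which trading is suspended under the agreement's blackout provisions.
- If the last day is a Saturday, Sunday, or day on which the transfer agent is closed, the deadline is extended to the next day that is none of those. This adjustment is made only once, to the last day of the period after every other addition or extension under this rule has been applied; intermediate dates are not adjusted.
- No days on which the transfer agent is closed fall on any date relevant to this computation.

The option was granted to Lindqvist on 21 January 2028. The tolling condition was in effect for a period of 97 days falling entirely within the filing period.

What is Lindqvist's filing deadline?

October 16, 2028

170 days after 21 January 2028 is July 9, 2028.
Tolling adds 97 days: July 9, 2028 + 97 days = October 14, 2028.
October 14, 2028 is Saturday; October 15, 2028 is Sunday. The next qualifying day is October 16, 2028.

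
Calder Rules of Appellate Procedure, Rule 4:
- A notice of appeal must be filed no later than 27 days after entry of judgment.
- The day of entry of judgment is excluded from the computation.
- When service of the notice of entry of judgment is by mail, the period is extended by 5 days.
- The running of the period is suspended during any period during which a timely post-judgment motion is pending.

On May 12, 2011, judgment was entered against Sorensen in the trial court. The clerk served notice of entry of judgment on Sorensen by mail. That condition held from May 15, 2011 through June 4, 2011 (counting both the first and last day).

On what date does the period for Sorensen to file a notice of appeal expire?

27 days after May 12, 2011 is June 8, 2011.
Service was by mail, adding 5 days: June 8, 2011 + 5 days = June 13, 2011.
From May 15, 2011 through June 4, 2011 inclusive is 21 days; tolling adds 21 days: June 13, 2011 + 21 days = July 4, 2011.

July 4, 2011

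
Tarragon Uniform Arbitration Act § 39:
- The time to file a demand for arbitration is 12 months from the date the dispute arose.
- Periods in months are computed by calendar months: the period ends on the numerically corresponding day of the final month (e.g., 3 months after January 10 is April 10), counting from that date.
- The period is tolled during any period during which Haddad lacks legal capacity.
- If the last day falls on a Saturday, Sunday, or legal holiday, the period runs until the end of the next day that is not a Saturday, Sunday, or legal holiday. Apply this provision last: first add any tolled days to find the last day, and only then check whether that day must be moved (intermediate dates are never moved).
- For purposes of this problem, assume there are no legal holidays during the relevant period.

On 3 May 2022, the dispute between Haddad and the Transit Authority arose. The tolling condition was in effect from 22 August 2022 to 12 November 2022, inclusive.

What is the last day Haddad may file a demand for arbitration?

12 months after 3 May 2022 is May 3, 2023.
From August 22, 2022 through November 12, 2022 inclusive is 83 days; tolling adds 83 days: May 3, 2023 + 83 days = July 25, 2023.
July 25, 2023 is a Tuesday and not a legal holiday, so no extension applies.

July 25, 2023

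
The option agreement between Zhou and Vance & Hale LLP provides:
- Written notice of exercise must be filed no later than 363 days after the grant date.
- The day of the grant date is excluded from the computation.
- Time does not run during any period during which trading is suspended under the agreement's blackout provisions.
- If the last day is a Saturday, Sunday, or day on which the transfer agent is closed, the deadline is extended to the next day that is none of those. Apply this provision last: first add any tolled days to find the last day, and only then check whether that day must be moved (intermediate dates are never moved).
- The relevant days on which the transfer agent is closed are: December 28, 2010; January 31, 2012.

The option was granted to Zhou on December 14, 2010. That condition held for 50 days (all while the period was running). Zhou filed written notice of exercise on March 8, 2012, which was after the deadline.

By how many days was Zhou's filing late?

363 days after December 14, 2010 is December 12, 2011.
Tolling adds 50 days: December 12, 2011 + 50 days = January 31, 2012.
January 31, 2012 is a listed holiday. The next qualifying day is February 1, 2012.
The deadline is February 1, 2012; from February 1, 2012 to March 8, 2012 is 36 days.

36 days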